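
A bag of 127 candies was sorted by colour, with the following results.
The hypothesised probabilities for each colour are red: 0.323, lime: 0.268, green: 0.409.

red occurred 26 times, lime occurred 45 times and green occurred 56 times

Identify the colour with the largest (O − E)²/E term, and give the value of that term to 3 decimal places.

Expected counts E_i = n·p_i: 127×0.323 = 41.021, 127×0.268 = 34.036, 127×0.409 = 51.943.
red: (26 − 41.021)²/41.021 = 225.630441/41.021 = 5.5004
lime: (45 − 34.036)²/34.036 = 120.209296/34.036 = 3.5318
green: (56 − 51.943)²/51.943 = 16.459249/51.943 = 0.3169
The largest term is for red: 5.500.

red, 5.500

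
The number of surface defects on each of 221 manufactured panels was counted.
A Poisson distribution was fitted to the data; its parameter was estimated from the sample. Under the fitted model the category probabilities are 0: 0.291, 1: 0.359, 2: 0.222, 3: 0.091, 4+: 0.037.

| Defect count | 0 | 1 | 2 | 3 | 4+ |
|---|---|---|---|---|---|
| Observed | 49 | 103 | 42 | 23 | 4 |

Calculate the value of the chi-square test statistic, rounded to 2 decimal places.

14.27

Expected counts E_i = n·p_i: 221×0.291 = 64.311, 221×0.359 = 79.339, 221×0.222 = 49.062, 221×0.091 = 20.111, 221×0.037 = 8.177.
0: (49 − 64.311)²/64.311 = 234.426721/64.311 = 3.645
1: (103 − 79.339)²/79.339 = 559.842921/79.339 = 7.056
2: (42 − 49.062)²/49.062 = 49.871844/49.062 = 1.017
3: (23 − 20.111)²/20.111 = 8.346321/20.111 = 0.415
4+: (4 − 8.177)²/8.177 = 17.447329/8.177 = 2.134
Sum = 14.27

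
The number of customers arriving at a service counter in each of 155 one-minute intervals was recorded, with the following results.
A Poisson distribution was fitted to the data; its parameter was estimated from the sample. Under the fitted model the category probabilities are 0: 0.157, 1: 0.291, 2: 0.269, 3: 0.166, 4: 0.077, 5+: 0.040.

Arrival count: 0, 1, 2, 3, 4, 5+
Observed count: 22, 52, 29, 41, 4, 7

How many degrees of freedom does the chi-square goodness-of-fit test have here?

4

There are k = 6 categories and 1 parameter estimated from the data, so df = 6 − 1 − 1 = 4.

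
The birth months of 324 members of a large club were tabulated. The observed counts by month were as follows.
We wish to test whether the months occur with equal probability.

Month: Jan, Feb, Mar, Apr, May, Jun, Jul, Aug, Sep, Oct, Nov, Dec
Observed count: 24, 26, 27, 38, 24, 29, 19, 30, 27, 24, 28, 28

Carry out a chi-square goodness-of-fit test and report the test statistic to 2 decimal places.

Expected count for each of the 12 categories: 324/12 = 27.
Jan: (24 − 27)²/27 = 9/27 = 0.333
Feb: (26 − 27)²/27 = 1/27 = 0.037
Mar: (27 − 27)²/27 = 0/27 = 0.000
Apr: (38 − 27)²/27 = 121/27 = 4.481
May: (24 − 27)²/27 = 9/27 = 0.333
Jun: (29 − 27)²/27 = 4/27 = 0.148
Jul: (19 − 27)²/27 = 64/27 = 2.370
Aug: (30 − 27)²/27 = 9/27 = 0.333
Sep: (27 − 27)²/27 = 0/27 = 0.000
Oct: (24 − 27)²/27 = 9/27 = 0.333
Nov: (28 − 27)²/27 = 1/27 = 0.037
Dec: (28 − 27)²/27 = 1/27 = 0.037
Sum = 8.44

8.44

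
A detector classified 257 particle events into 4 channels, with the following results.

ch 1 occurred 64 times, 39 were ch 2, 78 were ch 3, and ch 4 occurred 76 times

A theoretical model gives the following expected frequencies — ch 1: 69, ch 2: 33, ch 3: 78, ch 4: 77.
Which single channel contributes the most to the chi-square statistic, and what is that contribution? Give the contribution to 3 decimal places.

ch 1: (64 − 69)²/69 = 25/69 = 0.3623
ch 2: (39 − 33)²/33 = 36/33 = 1.0909
ch 3: (78 − 78)²/78 = 0/78 = 0.0000
ch 4: (76 − 77)²/77 = 1/77 = 0.0130
The largest term is for ch 2: 1.091.

ch 2, 1.091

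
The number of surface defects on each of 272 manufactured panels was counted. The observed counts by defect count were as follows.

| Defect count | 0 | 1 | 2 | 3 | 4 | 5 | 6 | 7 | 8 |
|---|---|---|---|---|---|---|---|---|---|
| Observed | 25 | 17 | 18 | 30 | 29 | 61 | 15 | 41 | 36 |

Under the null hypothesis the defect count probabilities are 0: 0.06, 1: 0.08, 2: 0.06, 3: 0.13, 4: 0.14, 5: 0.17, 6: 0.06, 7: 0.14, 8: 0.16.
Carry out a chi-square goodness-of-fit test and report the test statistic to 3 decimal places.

15.150

Expected counts E_i = n·p_i: 272×0.06 = 16.32, 272×0.08 = 21.76, 272×0.06 = 16.32, 272×0.13 = 35.36, 272×0.14 = 38.08, 272×0.17 = 46.24, 272×0.06 = 16.32, 272×0.14 = 38.08, 272×0.16 = 43.52.
0: (25 − 16.32)²/16.32 = 75.3424/16.32 = 4.6166
1: (17 − 21.76)²/21.76 = 22.6576/21.76 = 1.0413
2: (18 − 16.32)²/16.32 = 2.8224/16.32 = 0.1729
3: (30 − 35.36)²/35.36 = 28.7296/35.36 = 0.8125
4: (29 − 38.08)²/38.08 = 82.4464/38.08 = 2.1651
5: (61 − 46.24)²/46.24 = 217.8576/46.24 = 4.7115
6: (15 − 16.32)²/16.32 = 1.7424/16.32 = 0.1068
7: (41 − 38.08)²/38.08 = 8.5264/38.08 = 0.2239
8: (36 − 43.52)²/43.52 = 56.5504/43.52 = 1.2994
Sum = 15.150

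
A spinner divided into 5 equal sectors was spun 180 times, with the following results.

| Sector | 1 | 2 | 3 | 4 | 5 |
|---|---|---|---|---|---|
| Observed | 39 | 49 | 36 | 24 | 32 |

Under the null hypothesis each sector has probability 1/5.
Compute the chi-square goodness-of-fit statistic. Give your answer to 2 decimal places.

Under H₀ each category has probability 1/5, so each expected count is 180/5 = 36.
1: (39 − 36)²/36 = 9/36 = 0.250
2: (49 − 36)²/36 = 169/36 = 4.694
3: (36 − 36)²/36 = 0/36 = 0.000
4: (24 − 36)²/36 = 144/36 = 4.000
5: (32 − 36)²/36 = 16/36 = 0.444
Sum = 9.39

9.39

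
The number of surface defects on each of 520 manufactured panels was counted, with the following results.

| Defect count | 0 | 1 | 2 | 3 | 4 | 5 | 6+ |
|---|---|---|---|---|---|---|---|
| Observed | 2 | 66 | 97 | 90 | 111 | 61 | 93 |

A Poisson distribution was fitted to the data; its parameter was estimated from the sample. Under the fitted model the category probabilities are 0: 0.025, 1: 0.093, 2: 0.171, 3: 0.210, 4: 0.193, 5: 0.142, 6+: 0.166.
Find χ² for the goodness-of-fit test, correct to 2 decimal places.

Expected counts E_i = n·p_i: 520×0.025 = 13, 520×0.093 = 48.36, 520×0.171 = 88.92, 520×0.210 = 109.2, 520×0.193 = 100.36, 520×0.142 = 73.84, 520×0.166 = 86.32.
cat         O        E   (O−E)²/E
0           2       13      9.308
1          66    48.36      6.434
2          97    88.92      0.734
3          90    109.2      3.376
4         111   100.36      1.128
5          61    73.84      2.233
6+         93    86.32      0.517
Sum = 23.73

23.73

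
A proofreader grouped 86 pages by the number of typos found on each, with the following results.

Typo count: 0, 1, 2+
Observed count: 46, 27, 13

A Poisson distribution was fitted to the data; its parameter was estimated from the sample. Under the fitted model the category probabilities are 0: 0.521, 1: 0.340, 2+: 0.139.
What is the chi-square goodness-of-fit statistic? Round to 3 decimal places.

Expected counts E_i = n·p_i: 86×0.521 = 44.806, 86×0.340 = 29.24, 86×0.139 = 11.954.
cat         O        E   (O−E)²/E
0          46   44.806     0.0318
1          27    29.24     0.1716
2+         13   11.954     0.0915
Sum = 0.295

0.295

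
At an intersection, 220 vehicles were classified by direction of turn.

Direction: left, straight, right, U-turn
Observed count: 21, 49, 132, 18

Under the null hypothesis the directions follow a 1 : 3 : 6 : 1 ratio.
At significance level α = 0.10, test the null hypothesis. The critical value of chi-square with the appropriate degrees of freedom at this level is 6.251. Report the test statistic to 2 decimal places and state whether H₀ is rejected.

3.47; do not reject

Ratio total = 11. Expected counts: 220×1/11 = 20, 220×3/11 = 60, 220×6/11 = 120, 220×1/11 = 20.
cat           O        E   (O−E)²/E
left         21       20      0.050
straight     49       60      2.017
right       132      120      1.200
U-turn       18       20      0.200
Sum = 3.47
df = 3. Since 3.47 < 6.251, we do not reject H₀.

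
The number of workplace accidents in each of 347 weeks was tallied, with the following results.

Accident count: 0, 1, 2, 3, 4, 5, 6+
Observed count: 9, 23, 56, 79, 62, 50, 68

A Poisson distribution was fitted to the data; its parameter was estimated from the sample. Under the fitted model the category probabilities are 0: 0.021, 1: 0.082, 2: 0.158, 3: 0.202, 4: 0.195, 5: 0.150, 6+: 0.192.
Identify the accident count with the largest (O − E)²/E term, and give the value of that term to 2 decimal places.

Expected counts E_i = n·p_i: 347×0.021 = 7.287, 347×0.082 = 28.454, 347×0.158 = 54.826, 347×0.202 = 70.094, 347×0.195 = 67.665, 347×0.150 = 52.05, 347×0.192 = 66.624.
cat         O        E   (O−E)²/E
0           9    7.287      0.403
1          23   28.454      1.045
2          56   54.826      0.025
3          79   70.094      1.132
4          62   67.665      0.474
5          50    52.05      0.081
6+         68   66.624      0.028
The largest term is for 3: 1.13.

3, 1.13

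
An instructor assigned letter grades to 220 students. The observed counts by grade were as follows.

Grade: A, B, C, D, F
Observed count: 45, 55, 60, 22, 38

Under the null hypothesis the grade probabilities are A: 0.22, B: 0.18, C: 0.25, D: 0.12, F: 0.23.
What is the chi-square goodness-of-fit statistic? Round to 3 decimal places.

10.553

Expected counts E_i = n·p_i: 220×0.22 = 48.4, 220×0.18 = 39.6, 220×0.25 = 55, 220×0.12 = 26.4, 220×0.23 = 50.6.
χ² = (45−48.4)²/48.4 + (55−39.6)²/39.6 + (60−55)²/55 + (22−26.4)²/26.4 + (38−50.6)²/50.6
   = 0.2388 + 5.9889 + 0.4545 + 0.7333 + 3.1375
Sum = 10.553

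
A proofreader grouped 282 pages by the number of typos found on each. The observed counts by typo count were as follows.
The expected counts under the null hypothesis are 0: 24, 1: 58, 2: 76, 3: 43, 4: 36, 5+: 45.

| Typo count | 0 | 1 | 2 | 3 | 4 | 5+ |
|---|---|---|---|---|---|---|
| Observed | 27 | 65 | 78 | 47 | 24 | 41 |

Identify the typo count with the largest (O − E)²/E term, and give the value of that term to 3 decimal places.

4, 4.000

cat         O        E   (O−E)²/E
0          27       24     0.3750
1          65       58     0.8448
2          78       76     0.0526
3          47       43     0.3721
4          24       36     4.0000
5+         41       45     0.3556
The largest term is for 4: 4.000.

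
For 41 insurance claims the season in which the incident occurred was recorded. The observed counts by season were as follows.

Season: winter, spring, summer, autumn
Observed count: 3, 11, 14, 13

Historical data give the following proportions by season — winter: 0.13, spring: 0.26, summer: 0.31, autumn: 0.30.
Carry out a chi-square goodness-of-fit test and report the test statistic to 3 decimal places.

1.200

Expected counts E_i = n·p_i: 41×0.13 = 5.33, 41×0.26 = 10.66, 41×0.31 = 12.71, 41×0.30 = 12.3.
cat         O        E   (O−E)²/E
winter      3     5.33     1.0186
spring     11    10.66     0.0108
summer     14    12.71     0.1309
autumn     13     12.3     0.0398
Sum = 1.200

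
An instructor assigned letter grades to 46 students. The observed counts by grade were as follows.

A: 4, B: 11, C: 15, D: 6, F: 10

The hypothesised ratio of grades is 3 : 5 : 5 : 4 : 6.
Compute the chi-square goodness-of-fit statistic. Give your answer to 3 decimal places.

Ratio total = 23. Expected counts: 46×3/23 = 6, 46×5/23 = 10, 46×5/23 = 10, 46×4/23 = 8, 46×6/23 = 12.
cat         O        E   (O−E)²/E
A           4        6     0.6667
B          11       10     0.1000
C          15       10     2.5000
D           6        8     0.5000
F          10       12     0.3333
Sum = 4.100

4.100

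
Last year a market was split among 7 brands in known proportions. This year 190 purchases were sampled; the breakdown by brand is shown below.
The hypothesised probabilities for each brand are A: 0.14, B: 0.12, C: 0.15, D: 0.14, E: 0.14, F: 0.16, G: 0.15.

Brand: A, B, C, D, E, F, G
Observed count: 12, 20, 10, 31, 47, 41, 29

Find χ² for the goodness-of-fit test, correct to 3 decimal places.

40.444

Expected counts E_i = n·p_i: 190×0.14 = 26.6, 190×0.12 = 22.8, 190×0.15 = 28.5, 190×0.14 = 26.6, 190×0.14 = 26.6, 190×0.16 = 30.4, 190×0.15 = 28.5.
cat         O        E   (O−E)²/E
A          12     26.6     8.0135
B          20     22.8     0.3439
C          10     28.5    12.0088
D          31     26.6     0.7278
E          47     26.6    15.6451
F          41     30.4     3.6961
G          29     28.5     0.0088
Sum = 40.444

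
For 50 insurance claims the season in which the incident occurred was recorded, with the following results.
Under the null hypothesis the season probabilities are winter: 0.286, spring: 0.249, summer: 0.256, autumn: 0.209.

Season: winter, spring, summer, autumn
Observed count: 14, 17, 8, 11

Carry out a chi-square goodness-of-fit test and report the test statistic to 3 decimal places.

3.498

Expected counts E_i = n·p_i: 50×0.286 = 14.3, 50×0.249 = 12.45, 50×0.256 = 12.8, 50×0.209 = 10.45.
winter: (14 − 14.3)²/14.3 = 0.09/14.3 = 0.0063
spring: (17 − 12.45)²/12.45 = 20.7025/12.45 = 1.6629
summer: (8 − 12.8)²/12.8 = 23.04/12.8 = 1.8000
autumn: (11 − 10.45)²/10.45 = 0.3025/10.45 = 0.0289
Sum = 3.498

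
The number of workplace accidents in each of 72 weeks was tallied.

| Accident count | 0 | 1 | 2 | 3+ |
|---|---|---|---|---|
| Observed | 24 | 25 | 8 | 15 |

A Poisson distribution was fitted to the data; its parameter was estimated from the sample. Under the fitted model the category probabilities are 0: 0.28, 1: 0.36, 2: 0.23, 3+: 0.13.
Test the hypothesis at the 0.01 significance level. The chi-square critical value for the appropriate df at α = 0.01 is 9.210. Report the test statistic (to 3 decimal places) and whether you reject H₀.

8.587; do not reject

Expected counts E_i = n·p_i: 72×0.28 = 20.16, 72×0.36 = 25.92, 72×0.23 = 16.56, 72×0.13 = 9.36.
cat         O        E   (O−E)²/E
0          24    20.16     0.7314
1          25    25.92     0.0327
2           8    16.56     4.4247
3+         15     9.36     3.3985
Sum = 8.587
df = 2. Since 8.587 < 9.210, we do not reject H₀.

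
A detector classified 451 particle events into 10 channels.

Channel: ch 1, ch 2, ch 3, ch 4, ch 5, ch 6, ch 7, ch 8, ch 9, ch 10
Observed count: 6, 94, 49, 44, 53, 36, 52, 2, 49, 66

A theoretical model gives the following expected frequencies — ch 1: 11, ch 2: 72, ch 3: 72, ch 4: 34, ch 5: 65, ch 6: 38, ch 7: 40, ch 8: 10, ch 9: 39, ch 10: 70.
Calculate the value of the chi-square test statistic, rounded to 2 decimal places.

34.40

cat         O        E   (O−E)²/E
ch 1        6       11      2.273
ch 2       94       72      6.722
ch 3       49       72      7.347
ch 4       44       34      2.941
ch 5       53       65      2.215
ch 6       36       38      0.105
ch 7       52       40      3.600
ch 8        2       10      6.400
ch 9       49       39      2.564
ch 10      66       70      0.229
Sum = 34.40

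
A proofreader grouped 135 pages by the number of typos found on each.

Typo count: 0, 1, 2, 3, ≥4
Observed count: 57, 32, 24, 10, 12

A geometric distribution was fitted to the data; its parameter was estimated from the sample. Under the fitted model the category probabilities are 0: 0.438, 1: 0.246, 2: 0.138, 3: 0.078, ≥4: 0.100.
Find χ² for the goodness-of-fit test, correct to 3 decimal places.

1.862

Expected counts E_i = n·p_i: 135×0.438 = 59.13, 135×0.246 = 33.21, 135×0.138 = 18.63, 135×0.078 = 10.53, 135×0.100 = 13.5.
χ² = (57−59.13)²/59.13 + (32−33.21)²/33.21 + (24−18.63)²/18.63 + (10−10.53)²/10.53 + (12−13.5)²/13.5
   = 0.0767 + 0.0441 + 1.5479 + 0.0267 + 0.1667
Sum = 1.862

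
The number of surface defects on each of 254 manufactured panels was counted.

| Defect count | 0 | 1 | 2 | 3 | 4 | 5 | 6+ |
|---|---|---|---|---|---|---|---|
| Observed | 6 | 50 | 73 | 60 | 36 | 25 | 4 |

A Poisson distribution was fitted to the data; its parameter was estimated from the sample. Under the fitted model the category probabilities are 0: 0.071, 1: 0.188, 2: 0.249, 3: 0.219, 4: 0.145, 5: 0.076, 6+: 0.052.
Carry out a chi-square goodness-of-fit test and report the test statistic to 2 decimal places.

Expected counts E_i = n·p_i: 254×0.071 = 18.034, 254×0.188 = 47.752, 254×0.249 = 63.246, 254×0.219 = 55.626, 254×0.145 = 36.83, 254×0.076 = 19.304, 254×0.052 = 13.208.
0: (6 − 18.034)²/18.034 = 144.817156/18.034 = 8.030
1: (50 − 47.752)²/47.752 = 5.053504/47.752 = 0.106
2: (73 − 63.246)²/63.246 = 95.140516/63.246 = 1.504
3: (60 − 55.626)²/55.626 = 19.131876/55.626 = 0.344
4: (36 − 36.83)²/36.83 = 0.6889/36.83 = 0.019
5: (25 − 19.304)²/19.304 = 32.444416/19.304 = 1.681
6+: (4 − 13.208)²/13.208 = 84.787264/13.208 = 6.419
Sum = 18.10

18.10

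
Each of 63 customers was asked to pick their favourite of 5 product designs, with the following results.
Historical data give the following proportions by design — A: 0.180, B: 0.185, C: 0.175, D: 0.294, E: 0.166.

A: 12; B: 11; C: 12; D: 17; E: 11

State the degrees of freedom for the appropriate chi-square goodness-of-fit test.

There are k = 5 categories and no parameters were estimated from the data, so df = 5 − 1 = 4.

4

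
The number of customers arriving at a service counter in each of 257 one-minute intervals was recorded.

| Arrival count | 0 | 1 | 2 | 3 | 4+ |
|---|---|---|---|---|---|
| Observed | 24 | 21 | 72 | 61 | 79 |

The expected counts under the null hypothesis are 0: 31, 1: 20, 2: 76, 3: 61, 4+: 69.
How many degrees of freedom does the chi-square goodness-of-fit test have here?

4

There are k = 5 categories and no parameters were estimated from the data, so df = 5 − 1 = 4.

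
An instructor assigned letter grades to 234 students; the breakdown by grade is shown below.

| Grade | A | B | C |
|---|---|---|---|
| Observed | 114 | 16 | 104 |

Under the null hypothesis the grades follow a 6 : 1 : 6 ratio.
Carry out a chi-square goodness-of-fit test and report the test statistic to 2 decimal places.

Ratio total = 13. Expected counts: 234×6/13 = 108, 234×1/13 = 18, 234×6/13 = 108.
A: (114 − 108)²/108 = 36/108 = 0.333
B: (16 − 18)²/18 = 4/18 = 0.222
C: (104 − 108)²/108 = 16/108 = 0.148
Sum = 0.70

0.70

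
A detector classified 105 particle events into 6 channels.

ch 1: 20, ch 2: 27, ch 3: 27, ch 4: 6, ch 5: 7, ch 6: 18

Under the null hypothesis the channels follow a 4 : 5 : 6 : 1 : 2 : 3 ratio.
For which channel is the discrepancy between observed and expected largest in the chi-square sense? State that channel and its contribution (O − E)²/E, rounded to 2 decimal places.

ch 5, 0.90

Ratio total = 21. Expected counts: 105×4/21 = 20, 105×5/21 = 25, 105×6/21 = 30, 105×1/21 = 5, 105×2/21 = 10, 105×3/21 = 15.
ch 1: (20 − 20)²/20 = 0/20 = 0.000
ch 2: (27 − 25)²/25 = 4/25 = 0.160
ch 3: (27 − 30)²/30 = 9/30 = 0.300
ch 4: (6 − 5)²/5 = 1/5 = 0.200
ch 5: (7 − 10)²/10 = 9/10 = 0.900
ch 6: (18 − 15)²/15 = 9/15 = 0.600
The largest term is for ch 5: 0.90.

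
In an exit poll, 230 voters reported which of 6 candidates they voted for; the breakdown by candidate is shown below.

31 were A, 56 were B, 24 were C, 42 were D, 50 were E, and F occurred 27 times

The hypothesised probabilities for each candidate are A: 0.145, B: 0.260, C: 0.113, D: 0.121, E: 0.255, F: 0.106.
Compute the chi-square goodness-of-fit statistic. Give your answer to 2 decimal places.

Expected counts E_i = n·p_i: 230×0.145 = 33.35, 230×0.260 = 59.8, 230×0.113 = 25.99, 230×0.121 = 27.83, 230×0.255 = 58.65, 230×0.106 = 24.38.
A: (31 − 33.35)²/33.35 = 5.5225/33.35 = 0.166
B: (56 − 59.8)²/59.8 = 14.44/59.8 = 0.241
C: (24 − 25.99)²/25.99 = 3.9601/25.99 = 0.152
D: (42 − 27.83)²/27.83 = 200.7889/27.83 = 7.215
E: (50 − 58.65)²/58.65 = 74.8225/58.65 = 1.276
F: (27 − 24.38)²/24.38 = 6.8644/24.38 = 0.282
Sum = 9.33

9.33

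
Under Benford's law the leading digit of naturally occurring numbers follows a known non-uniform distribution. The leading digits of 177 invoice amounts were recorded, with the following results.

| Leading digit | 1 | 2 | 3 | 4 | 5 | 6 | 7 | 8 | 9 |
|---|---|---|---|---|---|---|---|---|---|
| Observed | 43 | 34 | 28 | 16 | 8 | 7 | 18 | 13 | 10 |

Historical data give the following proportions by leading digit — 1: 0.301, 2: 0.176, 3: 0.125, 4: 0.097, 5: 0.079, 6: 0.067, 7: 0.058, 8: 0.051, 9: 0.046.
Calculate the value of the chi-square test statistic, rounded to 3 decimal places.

16.432

Expected counts E_i = n·p_i: 177×0.301 = 53.277, 177×0.176 = 31.152, 177×0.125 = 22.125, 177×0.097 = 17.169, 177×0.079 = 13.983, 177×0.067 = 11.859, 177×0.058 = 10.266, 177×0.051 = 9.027, 177×0.046 = 8.142.
χ² = (43−53.277)²/53.277 + (34−31.152)²/31.152 + (28−22.125)²/22.125 + (16−17.169)²/17.169 + (8−13.983)²/13.983 + (7−11.859)²/11.859 + (18−10.266)²/10.266 + (13−9.027)²/9.027 + (10−8.142)²/8.142
   = 1.9824 + 0.2604 + 1.5600 + 0.0796 + 2.5600 + 1.9909 + 5.8265 + 1.7486 + 0.4240
Sum = 16.432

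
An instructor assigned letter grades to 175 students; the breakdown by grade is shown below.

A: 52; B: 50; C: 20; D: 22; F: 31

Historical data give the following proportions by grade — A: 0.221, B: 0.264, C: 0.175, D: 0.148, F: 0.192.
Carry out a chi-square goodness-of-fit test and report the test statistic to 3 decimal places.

Expected counts E_i = n·p_i: 175×0.221 = 38.675, 175×0.264 = 46.2, 175×0.175 = 30.625, 175×0.148 = 25.9, 175×0.192 = 33.6.
χ² = (52−38.675)²/38.675 + (50−46.2)²/46.2 + (20−30.625)²/30.625 + (22−25.9)²/25.9 + (31−33.6)²/33.6
   = 4.5910 + 0.3126 + 3.6862 + 0.5873 + 0.2012
Sum = 9.378

9.378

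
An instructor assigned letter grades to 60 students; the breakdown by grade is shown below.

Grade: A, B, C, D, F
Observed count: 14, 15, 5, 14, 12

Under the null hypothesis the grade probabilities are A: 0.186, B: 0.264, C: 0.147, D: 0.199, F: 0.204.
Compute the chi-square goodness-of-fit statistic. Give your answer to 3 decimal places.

2.782

Expected counts E_i = n·p_i: 60×0.186 = 11.16, 60×0.264 = 15.84, 60×0.147 = 8.82, 60×0.199 = 11.94, 60×0.204 = 12.24.
χ² = (14−11.16)²/11.16 + (15−15.84)²/15.84 + (5−8.82)²/8.82 + (14−11.94)²/11.94 + (12−12.24)²/12.24
   = 0.7227 + 0.0445 + 1.6545 + 0.3554 + 0.0047
Sum = 2.782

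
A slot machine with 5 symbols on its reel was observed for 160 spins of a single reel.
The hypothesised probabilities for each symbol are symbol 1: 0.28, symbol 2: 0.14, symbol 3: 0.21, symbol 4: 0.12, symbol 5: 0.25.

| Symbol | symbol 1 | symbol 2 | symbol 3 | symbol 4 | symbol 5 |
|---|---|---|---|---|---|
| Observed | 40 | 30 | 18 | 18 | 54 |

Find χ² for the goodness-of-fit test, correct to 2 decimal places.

Expected counts E_i = n·p_i: 160×0.28 = 44.8, 160×0.14 = 22.4, 160×0.21 = 33.6, 160×0.12 = 19.2, 160×0.25 = 40.
symbol 1: (40 − 44.8)²/44.8 = 23.04/44.8 = 0.514
symbol 2: (30 − 22.4)²/22.4 = 57.76/22.4 = 2.579
symbol 3: (18 − 33.6)²/33.6 = 243.36/33.6 = 7.243
symbol 4: (18 − 19.2)²/19.2 = 1.44/19.2 = 0.075
symbol 5: (54 − 40)²/40 = 196/40 = 4.900
Sum = 15.31

15.31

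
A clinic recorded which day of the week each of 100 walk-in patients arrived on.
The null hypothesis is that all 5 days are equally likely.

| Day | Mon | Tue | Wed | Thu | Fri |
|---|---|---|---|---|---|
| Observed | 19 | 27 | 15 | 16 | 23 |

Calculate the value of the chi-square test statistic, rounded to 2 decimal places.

5.00

Under H₀ each category has probability 1/5, so each expected count is 100/5 = 20.
Mon: (19 − 20)²/20 = 1/20 = 0.050
Tue: (27 − 20)²/20 = 49/20 = 2.450
Wed: (15 − 20)²/20 = 25/20 = 1.250
Thu: (16 − 20)²/20 = 16/20 = 0.800
Fri: (23 − 20)²/20 = 9/20 = 0.450
Sum = 5.00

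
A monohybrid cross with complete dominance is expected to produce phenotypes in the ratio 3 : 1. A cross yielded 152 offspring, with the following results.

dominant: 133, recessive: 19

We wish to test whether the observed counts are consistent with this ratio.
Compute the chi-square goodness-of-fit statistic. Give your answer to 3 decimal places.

12.667

Ratio total = 4. Expected counts: 152×3/4 = 114, 152×1/4 = 38.
cat            O        E   (O−E)²/E
dominant     133      114     3.1667
recessive     19       38     9.5000
Sum = 12.667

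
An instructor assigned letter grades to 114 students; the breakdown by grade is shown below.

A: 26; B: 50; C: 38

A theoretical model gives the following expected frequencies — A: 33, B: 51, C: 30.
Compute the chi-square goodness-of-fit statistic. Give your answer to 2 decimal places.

cat         O        E   (O−E)²/E
A          26       33      1.485
B          50       51      0.020
C          38       30      2.133
Sum = 3.64

3.64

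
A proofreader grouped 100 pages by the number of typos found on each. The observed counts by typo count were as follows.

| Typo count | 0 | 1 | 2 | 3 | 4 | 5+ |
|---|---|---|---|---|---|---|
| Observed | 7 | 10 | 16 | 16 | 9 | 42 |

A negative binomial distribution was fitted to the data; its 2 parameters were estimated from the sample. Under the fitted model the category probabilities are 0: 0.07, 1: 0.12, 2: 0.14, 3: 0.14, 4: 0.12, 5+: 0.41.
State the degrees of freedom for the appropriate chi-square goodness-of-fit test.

3

There are k = 6 categories and 2 parameters estimated from the data, so df = 6 − 1 − 2 = 3.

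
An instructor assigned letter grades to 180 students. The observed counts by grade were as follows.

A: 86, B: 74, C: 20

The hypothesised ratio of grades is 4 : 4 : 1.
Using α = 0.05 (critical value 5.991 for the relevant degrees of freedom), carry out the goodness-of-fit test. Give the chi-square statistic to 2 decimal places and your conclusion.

Ratio total = 9. Expected counts: 180×4/9 = 80, 180×4/9 = 80, 180×1/9 = 20.
A: (86 − 80)²/80 = 36/80 = 0.450
B: (74 − 80)²/80 = 36/80 = 0.450
C: (20 − 20)²/20 = 0/20 = 0.000
Sum = 0.90
df = 2. Since 0.90 < 5.991, we do not reject H₀.

0.90; do not reject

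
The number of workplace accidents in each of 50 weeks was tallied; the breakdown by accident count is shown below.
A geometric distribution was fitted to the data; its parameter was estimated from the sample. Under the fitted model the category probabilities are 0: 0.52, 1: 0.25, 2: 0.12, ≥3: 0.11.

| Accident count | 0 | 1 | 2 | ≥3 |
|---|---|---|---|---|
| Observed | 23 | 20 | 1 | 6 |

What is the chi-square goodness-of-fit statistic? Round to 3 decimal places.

9.058

Expected counts E_i = n·p_i: 50×0.52 = 26, 50×0.25 = 12.5, 50×0.12 = 6, 50×0.11 = 5.5.
χ² = (23−26)²/26 + (20−12.5)²/12.5 + (1−6)²/6 + (6−5.5)²/5.5
   = 0.3462 + 4.5000 + 4.1667 + 0.0455
Sum = 9.058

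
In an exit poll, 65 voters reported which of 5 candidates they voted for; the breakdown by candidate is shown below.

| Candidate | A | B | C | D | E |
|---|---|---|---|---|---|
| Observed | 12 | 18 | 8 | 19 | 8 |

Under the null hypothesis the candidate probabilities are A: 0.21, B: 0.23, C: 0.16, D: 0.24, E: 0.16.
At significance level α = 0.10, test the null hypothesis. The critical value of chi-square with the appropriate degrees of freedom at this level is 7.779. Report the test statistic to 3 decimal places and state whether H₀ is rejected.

2.670; do not reject

Expected counts E_i = n·p_i: 65×0.21 = 13.65, 65×0.23 = 14.95, 65×0.16 = 10.4, 65×0.24 = 15.6, 65×0.16 = 10.4.
A: (12 − 13.65)²/13.65 = 2.7225/13.65 = 0.1995
B: (18 − 14.95)²/14.95 = 9.3025/14.95 = 0.6222
C: (8 − 10.4)²/10.4 = 5.76/10.4 = 0.5538
D: (19 − 15.6)²/15.6 = 11.56/15.6 = 0.7410
E: (8 − 10.4)²/10.4 = 5.76/10.4 = 0.5538
Sum = 2.670
df = 4. Since 2.670 < 7.779, we do not reject H₀.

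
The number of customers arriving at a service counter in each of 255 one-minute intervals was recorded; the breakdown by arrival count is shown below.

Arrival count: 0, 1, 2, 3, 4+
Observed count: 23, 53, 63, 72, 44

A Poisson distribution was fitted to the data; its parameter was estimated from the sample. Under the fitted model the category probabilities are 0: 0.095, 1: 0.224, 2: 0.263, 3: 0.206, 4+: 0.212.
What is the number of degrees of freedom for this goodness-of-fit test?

3

There are k = 5 categories and 1 parameter estimated from the data, so df = 5 − 1 − 1 = 3.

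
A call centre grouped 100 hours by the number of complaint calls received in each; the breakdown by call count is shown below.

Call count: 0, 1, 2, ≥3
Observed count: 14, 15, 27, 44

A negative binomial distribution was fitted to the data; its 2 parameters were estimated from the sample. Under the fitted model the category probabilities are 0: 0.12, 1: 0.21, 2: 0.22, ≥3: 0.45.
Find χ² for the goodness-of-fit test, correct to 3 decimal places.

Expected counts E_i = n·p_i: 100×0.12 = 12, 100×0.21 = 21, 100×0.22 = 22, 100×0.45 = 45.
χ² = (14−12)²/12 + (15−21)²/21 + (27−22)²/22 + (44−45)²/45
   = 0.3333 + 1.7143 + 1.1364 + 0.0222
Sum = 3.206

3.206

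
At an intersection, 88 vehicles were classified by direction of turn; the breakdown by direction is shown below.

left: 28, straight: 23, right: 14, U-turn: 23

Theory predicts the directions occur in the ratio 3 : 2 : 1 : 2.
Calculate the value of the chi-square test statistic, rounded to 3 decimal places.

1.667

Ratio total = 8. Expected counts: 88×3/8 = 33, 88×2/8 = 22, 88×1/8 = 11, 88×2/8 = 22.
χ² = (28−33)²/33 + (23−22)²/22 + (14−11)²/11 + (23−22)²/22
   = 0.7576 + 0.0455 + 0.8182 + 0.0455
Sum = 1.667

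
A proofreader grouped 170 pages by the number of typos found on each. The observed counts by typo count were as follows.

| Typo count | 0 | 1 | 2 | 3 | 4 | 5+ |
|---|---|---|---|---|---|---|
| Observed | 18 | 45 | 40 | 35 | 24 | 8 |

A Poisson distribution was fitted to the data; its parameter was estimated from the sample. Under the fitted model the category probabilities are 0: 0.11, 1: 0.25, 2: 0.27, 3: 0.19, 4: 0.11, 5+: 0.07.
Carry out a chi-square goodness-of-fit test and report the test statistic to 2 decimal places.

Expected counts E_i = n·p_i: 170×0.11 = 18.7, 170×0.25 = 42.5, 170×0.27 = 45.9, 170×0.19 = 32.3, 170×0.11 = 18.7, 170×0.07 = 11.9.
cat         O        E   (O−E)²/E
0          18     18.7      0.026
1          45     42.5      0.147
2          40     45.9      0.758
3          35     32.3      0.226
4          24     18.7      1.502
5+          8     11.9      1.278
Sum = 3.94

3.94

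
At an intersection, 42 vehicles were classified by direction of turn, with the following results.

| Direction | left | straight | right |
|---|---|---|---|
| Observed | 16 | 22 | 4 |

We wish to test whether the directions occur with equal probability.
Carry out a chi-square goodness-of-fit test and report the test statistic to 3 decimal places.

12.000

Expected count for each of the 3 categories: 42/3 = 14.
χ² = (16−14)²/14 + (22−14)²/14 + (4−14)²/14
   = 0.2857 + 4.5714 + 7.1429
Sum = 12.000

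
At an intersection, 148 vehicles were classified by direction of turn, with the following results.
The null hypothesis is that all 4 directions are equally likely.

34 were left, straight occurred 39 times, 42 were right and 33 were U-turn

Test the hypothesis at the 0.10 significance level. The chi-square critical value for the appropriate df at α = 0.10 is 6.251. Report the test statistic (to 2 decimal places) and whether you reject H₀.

1.46; do not reject

Expected count for each of the 4 categories: 148/4 = 37.
χ² = (34−37)²/37 + (39−37)²/37 + (42−37)²/37 + (33−37)²/37
   = 0.243 + 0.108 + 0.676 + 0.432
Sum = 1.46
df = 3. Since 1.46 < 6.251, we do not reject H₀.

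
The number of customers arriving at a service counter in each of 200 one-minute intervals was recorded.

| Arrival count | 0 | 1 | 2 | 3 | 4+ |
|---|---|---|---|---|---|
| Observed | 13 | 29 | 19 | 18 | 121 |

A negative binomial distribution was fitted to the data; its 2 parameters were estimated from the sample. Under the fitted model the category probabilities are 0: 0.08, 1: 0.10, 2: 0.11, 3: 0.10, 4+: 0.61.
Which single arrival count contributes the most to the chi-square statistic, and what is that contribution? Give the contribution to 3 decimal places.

1, 4.050

Expected counts E_i = n·p_i: 200×0.08 = 16, 200×0.10 = 20, 200×0.11 = 22, 200×0.10 = 20, 200×0.61 = 122.
χ² = (13−16)²/16 + (29−20)²/20 + (19−22)²/22 + (18−20)²/20 + (121−122)²/122
   = 0.5625 + 4.0500 + 0.4091 + 0.2000 + 0.0082
The largest term is for 1: 4.050.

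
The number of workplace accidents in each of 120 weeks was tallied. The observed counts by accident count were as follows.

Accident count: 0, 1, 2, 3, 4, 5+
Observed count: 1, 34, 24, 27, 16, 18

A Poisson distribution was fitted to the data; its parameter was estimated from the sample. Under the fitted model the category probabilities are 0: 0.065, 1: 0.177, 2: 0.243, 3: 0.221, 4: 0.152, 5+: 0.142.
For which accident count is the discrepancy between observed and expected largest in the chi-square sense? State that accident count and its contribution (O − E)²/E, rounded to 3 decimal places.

1, 7.666

Expected counts E_i = n·p_i: 120×0.065 = 7.8, 120×0.177 = 21.24, 120×0.243 = 29.16, 120×0.221 = 26.52, 120×0.152 = 18.24, 120×0.142 = 17.04.
χ² = (1−7.8)²/7.8 + (34−21.24)²/21.24 + (24−29.16)²/29.16 + (27−26.52)²/26.52 + (16−18.24)²/18.24 + (18−17.04)²/17.04
   = 5.9282 + 7.6656 + 0.9131 + 0.0087 + 0.2751 + 0.0541
The largest term is for 1: 7.666.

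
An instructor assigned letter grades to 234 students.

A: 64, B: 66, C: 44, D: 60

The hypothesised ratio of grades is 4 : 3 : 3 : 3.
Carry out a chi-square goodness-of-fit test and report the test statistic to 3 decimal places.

6.074

Ratio total = 13. Expected counts: 234×4/13 = 72, 234×3/13 = 54, 234×3/13 = 54, 234×3/13 = 54.
χ² = (64−72)²/72 + (66−54)²/54 + (44−54)²/54 + (60−54)²/54
   = 0.8889 + 2.6667 + 1.8519 + 0.6667
Sum = 6.074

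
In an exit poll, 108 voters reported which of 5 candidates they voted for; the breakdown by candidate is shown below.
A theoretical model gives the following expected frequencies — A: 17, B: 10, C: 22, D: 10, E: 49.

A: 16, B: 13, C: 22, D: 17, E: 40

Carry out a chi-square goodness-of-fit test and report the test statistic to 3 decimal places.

7.512

cat         O        E   (O−E)²/E
A          16       17     0.0588
B          13       10     0.9000
C          22       22     0.0000
D          17       10     4.9000
E          40       49     1.6531
Sum = 7.512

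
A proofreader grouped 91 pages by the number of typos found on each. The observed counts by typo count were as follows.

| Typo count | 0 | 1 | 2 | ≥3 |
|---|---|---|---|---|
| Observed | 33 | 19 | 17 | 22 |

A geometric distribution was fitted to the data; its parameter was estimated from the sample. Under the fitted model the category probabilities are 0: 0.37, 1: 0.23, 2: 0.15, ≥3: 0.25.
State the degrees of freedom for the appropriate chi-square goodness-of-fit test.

There are k = 4 categories and 1 parameter estimated from the data, so df = 4 − 1 − 1 = 2.

2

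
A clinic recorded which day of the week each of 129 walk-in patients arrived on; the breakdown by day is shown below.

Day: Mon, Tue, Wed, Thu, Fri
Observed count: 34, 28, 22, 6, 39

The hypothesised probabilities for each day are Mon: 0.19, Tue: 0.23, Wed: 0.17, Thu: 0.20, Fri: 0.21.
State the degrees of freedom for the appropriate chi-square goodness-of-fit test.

There are k = 5 categories and no parameters were estimated from the data, so df = 5 − 1 = 4.

4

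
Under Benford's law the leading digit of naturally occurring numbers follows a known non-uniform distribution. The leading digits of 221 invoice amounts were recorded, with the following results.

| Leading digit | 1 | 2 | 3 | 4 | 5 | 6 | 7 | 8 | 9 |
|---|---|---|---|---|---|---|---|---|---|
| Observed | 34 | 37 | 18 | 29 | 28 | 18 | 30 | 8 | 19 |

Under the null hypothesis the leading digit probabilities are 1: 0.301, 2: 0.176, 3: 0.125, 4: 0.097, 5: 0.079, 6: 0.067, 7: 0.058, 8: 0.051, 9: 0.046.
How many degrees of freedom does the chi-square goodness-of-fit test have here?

There are k = 9 categories and no parameters were estimated from the data, so df = 9 − 1 = 8.

8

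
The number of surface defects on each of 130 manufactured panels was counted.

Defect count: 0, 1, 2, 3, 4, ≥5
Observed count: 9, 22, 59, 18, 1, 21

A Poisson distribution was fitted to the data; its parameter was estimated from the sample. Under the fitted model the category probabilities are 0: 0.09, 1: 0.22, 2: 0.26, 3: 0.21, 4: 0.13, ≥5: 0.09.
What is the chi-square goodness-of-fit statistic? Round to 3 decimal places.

Expected counts E_i = n·p_i: 130×0.09 = 11.7, 130×0.22 = 28.6, 130×0.26 = 33.8, 130×0.21 = 27.3, 130×0.13 = 16.9, 130×0.09 = 11.7.
0: (9 − 11.7)²/11.7 = 7.29/11.7 = 0.6231
1: (22 − 28.6)²/28.6 = 43.56/28.6 = 1.5231
2: (59 − 33.8)²/33.8 = 635.04/33.8 = 18.7882
3: (18 − 27.3)²/27.3 = 86.49/27.3 = 3.1681
4: (1 − 16.9)²/16.9 = 252.81/16.9 = 14.9592
≥5: (21 − 11.7)²/11.7 = 86.49/11.7 = 7.3923
Sum = 46.454

46.454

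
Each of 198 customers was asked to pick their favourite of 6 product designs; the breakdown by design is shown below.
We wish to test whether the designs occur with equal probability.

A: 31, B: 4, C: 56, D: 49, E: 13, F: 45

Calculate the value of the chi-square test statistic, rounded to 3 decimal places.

65.879

Under H₀ each category has probability 1/6, so each expected count is 198/6 = 33.
cat         O        E   (O−E)²/E
A          31       33     0.1212
B           4       33    25.4848
C          56       33    16.0303
D          49       33     7.7576
E          13       33    12.1212
F          45       33     4.3636
Sum = 65.879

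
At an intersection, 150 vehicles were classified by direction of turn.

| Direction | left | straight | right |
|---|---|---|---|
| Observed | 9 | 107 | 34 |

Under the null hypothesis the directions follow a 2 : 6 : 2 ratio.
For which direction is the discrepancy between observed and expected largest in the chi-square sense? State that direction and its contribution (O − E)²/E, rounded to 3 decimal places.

Ratio total = 10. Expected counts: 150×2/10 = 30, 150×6/10 = 90, 150×2/10 = 30.
cat           O        E   (O−E)²/E
left          9       30    14.7000
straight    107       90     3.2111
right        34       30     0.5333
The largest term is for left: 14.700.

left, 14.700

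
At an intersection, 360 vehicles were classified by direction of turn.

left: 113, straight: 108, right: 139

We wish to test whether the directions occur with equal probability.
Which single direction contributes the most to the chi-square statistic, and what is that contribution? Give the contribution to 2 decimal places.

right, 3.01

Expected count for each of the 3 categories: 360/3 = 120.
χ² = (113−120)²/120 + (108−120)²/120 + (139−120)²/120
   = 0.408 + 1.200 + 3.008
The largest term is for right: 3.01.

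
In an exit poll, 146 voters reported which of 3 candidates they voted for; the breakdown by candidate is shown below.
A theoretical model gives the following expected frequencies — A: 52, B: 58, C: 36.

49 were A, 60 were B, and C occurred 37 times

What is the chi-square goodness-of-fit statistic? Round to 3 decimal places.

χ² = (49−52)²/52 + (60−58)²/58 + (37−36)²/36
   = 0.1731 + 0.0690 + 0.0278
Sum = 0.270

0.270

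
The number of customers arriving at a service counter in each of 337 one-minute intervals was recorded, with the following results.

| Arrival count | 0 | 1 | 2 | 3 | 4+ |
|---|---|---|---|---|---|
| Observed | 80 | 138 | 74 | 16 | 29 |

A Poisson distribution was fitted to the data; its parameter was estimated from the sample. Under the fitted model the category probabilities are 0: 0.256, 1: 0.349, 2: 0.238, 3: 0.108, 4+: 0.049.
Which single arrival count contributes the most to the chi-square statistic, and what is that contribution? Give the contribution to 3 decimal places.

3, 11.430

Expected counts E_i = n·p_i: 337×0.256 = 86.272, 337×0.349 = 117.613, 337×0.238 = 80.206, 337×0.108 = 36.396, 337×0.049 = 16.513.
χ² = (80−86.272)²/86.272 + (138−117.613)²/117.613 + (74−80.206)²/80.206 + (16−36.396)²/36.396 + (29−16.513)²/16.513
   = 0.4560 + 3.5339 + 0.4802 + 11.4297 + 9.4426
The largest term is for 3: 11.430.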